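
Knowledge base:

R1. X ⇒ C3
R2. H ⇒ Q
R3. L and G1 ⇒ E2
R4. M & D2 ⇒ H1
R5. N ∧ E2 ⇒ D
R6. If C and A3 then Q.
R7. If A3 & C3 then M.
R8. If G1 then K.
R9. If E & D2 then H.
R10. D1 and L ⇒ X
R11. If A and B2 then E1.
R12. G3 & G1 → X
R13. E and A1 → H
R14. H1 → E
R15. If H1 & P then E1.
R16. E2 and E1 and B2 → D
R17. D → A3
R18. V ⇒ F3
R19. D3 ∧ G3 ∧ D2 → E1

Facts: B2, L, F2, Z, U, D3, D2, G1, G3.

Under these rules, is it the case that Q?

E2  (by R3: L, G1)
X  (by R12: G3, G1)
E1  (by R19: D3, G3, D2)
C3  (by R1: X)
D  (by R16: E2, E1, B2)
A3  (by R17: D)
M  (by R7: A3, C3)
H1  (by R4: M, D2)
E  (by R14: H1)
H  (by R9: E, D2)
Q  (by R2: H)

Yes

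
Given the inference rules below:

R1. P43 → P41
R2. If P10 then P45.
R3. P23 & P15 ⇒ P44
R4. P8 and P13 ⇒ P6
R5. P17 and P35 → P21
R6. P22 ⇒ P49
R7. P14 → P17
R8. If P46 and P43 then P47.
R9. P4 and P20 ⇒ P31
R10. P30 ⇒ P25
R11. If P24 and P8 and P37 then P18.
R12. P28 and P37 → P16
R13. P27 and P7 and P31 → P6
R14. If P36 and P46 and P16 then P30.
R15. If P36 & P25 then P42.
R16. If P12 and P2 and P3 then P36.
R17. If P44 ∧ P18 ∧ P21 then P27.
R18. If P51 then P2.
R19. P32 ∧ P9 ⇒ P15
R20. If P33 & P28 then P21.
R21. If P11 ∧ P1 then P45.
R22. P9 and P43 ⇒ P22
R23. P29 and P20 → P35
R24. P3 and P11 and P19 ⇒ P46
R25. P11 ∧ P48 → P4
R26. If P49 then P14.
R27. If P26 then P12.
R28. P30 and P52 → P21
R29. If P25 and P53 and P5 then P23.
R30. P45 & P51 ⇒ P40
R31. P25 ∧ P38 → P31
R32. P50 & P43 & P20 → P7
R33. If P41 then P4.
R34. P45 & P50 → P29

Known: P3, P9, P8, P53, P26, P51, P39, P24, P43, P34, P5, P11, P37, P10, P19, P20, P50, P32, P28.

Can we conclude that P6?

P41  (by R1: P43)
P45  (by R2: P10)
P18  (by R11: P24, P8, P37)
P16  (by R12: P28, P37)
P2  (by R18: P51)
P15  (by R19: P32, P9)
P22  (by R22: P9, P43)
P46  (by R24: P3, P11, P19)
P12  (by R27: P26)
P7  (by R32: P50, P43, P20)
P4  (by R33: P41)
P29  (by R34: P45, P50)
P49  (by R6: P22)
P31  (by R9: P4, P20)
P36  (by R16: P12, P2, P3)
P35  (by R23: P29, P20)
P14  (by R26: P49)
P17  (by R7: P14)
P30  (by R14: P36, P46, P16)
P21  (by R5: P17, P35)
P25  (by R10: P30)
P23  (by R29: P25, P53, P5)
P44  (by R3: P23, P15)
P27  (by R17: P44, P18, P21)
P6  (by R13: P27, P7, P31)

Yes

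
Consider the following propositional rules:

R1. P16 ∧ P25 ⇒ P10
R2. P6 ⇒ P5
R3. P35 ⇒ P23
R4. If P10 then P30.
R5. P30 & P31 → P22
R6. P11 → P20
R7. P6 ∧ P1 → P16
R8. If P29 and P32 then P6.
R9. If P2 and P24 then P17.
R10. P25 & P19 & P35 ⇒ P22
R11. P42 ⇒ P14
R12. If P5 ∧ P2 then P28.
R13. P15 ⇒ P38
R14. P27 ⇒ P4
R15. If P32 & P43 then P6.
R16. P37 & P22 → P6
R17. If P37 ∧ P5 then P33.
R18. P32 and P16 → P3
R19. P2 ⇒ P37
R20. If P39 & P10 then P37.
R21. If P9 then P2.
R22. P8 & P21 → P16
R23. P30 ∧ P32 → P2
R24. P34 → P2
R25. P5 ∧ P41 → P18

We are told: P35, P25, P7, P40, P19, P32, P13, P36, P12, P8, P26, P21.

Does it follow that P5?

Yes

P22  (by R10: P25, P19, P35)
P16  (by R22: P8, P21)
P10  (by R1: P16, P25)
P30  (by R4: P10)
P2  (by R23: P30, P32)
P37  (by R19: P2)
P6  (by R16: P37, P22)
P5  (by R2: P6)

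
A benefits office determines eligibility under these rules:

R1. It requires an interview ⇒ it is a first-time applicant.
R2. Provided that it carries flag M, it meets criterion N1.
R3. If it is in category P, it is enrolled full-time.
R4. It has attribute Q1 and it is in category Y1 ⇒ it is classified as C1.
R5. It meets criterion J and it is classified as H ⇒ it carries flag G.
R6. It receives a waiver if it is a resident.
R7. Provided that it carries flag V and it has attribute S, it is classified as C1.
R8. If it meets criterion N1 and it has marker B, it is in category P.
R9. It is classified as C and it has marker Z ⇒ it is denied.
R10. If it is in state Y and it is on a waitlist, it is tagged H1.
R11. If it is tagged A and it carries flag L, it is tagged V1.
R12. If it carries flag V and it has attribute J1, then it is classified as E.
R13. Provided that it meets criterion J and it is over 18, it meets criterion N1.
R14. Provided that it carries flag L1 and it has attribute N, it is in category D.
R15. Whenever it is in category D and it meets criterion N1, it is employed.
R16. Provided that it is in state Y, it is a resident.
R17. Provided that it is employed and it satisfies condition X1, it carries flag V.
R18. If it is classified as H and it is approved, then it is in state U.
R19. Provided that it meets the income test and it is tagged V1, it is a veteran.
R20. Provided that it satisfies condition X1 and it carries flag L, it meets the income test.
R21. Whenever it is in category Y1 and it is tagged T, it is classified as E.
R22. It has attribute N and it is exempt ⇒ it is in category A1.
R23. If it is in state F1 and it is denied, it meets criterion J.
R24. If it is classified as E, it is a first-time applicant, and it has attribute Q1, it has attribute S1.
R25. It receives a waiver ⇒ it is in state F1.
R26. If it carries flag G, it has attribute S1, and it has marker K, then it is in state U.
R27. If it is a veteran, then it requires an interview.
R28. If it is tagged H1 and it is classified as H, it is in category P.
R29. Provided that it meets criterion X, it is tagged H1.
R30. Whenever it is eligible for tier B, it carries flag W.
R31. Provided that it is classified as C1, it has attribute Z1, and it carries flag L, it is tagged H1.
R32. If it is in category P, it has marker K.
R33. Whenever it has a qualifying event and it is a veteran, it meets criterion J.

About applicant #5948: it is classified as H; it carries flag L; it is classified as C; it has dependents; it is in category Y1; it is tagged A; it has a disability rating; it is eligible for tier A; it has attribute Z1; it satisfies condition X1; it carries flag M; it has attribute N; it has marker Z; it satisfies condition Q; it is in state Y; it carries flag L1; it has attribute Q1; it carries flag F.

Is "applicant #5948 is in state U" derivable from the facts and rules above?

Forward chaining from the given facts derives: meets criterion N1, is classified as C1, is denied, is tagged V1, is in category D, is employed, is a resident, carries flag V, meets the income test, is tagged H1, receives a waiver, is a veteran, is in state F1, requires an interview, is in category P, has marker K, is a first-time applicant, is enrolled full-time, meets criterion J, carries flag G.
Rules concluding "it is in state U": R18 needs "it is approved"; R26 needs "it has attribute S1" — none of these are established.

No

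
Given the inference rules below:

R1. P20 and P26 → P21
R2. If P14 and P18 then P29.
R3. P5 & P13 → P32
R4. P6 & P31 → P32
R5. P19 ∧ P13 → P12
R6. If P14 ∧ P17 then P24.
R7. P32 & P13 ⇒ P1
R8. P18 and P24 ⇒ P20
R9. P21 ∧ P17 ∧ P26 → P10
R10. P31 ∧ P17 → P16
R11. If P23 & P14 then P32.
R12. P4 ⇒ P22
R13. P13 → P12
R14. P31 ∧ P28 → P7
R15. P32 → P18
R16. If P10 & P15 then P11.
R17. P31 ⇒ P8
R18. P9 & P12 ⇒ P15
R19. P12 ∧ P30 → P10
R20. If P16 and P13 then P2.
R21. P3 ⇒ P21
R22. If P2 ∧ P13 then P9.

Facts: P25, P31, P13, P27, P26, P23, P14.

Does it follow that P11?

No

Forward chaining from the given facts derives: P32, P12, P18, P8, P29, P1.
The only rule concluding P11 is R16, which needs P10; that is never established.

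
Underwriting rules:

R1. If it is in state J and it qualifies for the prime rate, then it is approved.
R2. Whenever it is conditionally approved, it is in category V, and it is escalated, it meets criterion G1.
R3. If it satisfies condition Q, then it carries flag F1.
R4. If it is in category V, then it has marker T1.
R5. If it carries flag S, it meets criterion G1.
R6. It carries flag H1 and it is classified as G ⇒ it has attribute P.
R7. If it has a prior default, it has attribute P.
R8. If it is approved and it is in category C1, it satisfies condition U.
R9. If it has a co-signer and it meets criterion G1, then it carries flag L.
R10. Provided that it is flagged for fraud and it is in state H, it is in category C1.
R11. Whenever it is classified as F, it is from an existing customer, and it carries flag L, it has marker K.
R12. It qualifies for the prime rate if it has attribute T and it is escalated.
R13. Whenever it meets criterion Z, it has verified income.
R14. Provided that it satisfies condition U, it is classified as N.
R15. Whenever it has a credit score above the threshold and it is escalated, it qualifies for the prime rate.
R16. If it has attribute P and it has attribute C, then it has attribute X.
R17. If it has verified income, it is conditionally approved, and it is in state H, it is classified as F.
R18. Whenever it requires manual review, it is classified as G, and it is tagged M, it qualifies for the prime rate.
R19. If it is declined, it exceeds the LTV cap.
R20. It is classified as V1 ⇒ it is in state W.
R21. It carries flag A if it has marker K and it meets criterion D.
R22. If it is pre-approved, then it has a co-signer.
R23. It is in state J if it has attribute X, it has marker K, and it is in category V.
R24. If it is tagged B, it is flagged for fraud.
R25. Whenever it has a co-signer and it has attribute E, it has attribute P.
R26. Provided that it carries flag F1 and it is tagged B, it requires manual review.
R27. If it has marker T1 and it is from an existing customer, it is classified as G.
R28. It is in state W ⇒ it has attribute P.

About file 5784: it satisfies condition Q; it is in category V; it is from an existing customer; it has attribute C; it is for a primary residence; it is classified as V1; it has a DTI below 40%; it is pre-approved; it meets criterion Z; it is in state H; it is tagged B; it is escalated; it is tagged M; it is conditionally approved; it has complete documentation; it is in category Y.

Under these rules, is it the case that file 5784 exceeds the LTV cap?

No

Forward chaining from the given facts derives: meets criterion G1, carries flag F1, has marker T1, has verified income, is classified as F, is in state W, has a co-signer, is flagged for fraud, requires manual review, is classified as G, has attribute P, carries flag L, is in category C1, has marker K, has attribute X, qualifies for the prime rate, is in state J, is approved, satisfies condition U, is classified as N.
The only rule concluding "it exceeds the LTV cap" is R19, which needs "it is declined"; that is never established.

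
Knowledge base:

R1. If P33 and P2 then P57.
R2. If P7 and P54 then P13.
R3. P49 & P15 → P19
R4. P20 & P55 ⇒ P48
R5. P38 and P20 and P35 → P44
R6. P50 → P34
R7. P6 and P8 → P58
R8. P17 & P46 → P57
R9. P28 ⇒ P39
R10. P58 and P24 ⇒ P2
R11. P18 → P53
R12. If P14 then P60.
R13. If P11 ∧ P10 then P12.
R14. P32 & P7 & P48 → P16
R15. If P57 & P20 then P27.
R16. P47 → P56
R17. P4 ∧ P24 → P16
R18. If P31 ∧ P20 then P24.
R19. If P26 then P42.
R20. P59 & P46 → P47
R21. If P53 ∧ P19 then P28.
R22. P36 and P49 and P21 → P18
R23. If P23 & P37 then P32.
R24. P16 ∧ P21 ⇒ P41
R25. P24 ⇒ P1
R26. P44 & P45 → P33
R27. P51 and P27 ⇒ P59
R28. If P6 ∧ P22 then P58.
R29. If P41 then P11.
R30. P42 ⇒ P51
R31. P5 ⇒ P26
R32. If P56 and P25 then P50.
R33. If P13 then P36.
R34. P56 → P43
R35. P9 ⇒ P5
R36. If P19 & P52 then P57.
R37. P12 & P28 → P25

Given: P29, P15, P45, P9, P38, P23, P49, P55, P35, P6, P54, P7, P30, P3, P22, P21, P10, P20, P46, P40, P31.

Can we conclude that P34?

No

Forward chaining from the given facts derives: P13, P19, P48, P44, P24, P1, P33, P58, P36, P5, P2, P18, P26, P57, P53, P27, P42, P28, P51, P39, P59, P47, P56, P43.
The only rule concluding P34 is R6, which needs P50; that is never established.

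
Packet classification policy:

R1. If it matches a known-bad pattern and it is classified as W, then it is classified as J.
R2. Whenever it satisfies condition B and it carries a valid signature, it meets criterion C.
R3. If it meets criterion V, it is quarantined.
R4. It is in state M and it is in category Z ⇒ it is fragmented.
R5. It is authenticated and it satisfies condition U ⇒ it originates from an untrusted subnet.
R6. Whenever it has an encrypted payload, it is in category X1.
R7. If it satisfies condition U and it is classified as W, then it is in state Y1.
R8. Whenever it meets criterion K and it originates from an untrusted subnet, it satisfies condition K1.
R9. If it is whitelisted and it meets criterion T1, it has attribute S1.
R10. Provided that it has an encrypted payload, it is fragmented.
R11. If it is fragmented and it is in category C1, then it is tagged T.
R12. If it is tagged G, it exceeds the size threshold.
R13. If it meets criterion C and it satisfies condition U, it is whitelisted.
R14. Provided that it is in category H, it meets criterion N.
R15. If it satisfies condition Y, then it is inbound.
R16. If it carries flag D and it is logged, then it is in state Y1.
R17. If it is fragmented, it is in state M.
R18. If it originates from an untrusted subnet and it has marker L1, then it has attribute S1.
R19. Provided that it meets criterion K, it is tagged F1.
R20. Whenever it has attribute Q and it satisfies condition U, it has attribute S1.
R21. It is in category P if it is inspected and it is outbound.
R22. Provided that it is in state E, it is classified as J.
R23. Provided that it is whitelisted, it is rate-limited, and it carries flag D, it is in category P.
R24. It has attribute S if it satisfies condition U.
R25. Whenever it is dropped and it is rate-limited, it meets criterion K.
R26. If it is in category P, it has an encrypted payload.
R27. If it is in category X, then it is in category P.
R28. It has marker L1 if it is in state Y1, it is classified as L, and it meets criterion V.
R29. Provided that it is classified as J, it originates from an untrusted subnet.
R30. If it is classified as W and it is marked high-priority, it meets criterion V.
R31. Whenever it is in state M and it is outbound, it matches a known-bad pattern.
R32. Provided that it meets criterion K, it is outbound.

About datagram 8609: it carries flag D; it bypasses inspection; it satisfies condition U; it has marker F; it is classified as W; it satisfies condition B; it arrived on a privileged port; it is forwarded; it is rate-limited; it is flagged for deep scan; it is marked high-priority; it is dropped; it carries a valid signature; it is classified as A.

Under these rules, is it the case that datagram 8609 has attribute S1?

No

Forward chaining from the given facts derives: meets criterion C, is in state Y1, is whitelisted, is in category P, has attribute S, meets criterion K, has an encrypted payload, meets criterion V, is outbound, is quarantined, is in category X1, is fragmented, is in state M, is tagged F1, matches a known-bad pattern, is classified as J, originates from an untrusted subnet, satisfies condition K1.
Rules concluding "it has attribute S1": R9 needs "it meets criterion T1"; R18 needs "it has marker L1"; R20 needs "it has attribute Q" — none of these are established.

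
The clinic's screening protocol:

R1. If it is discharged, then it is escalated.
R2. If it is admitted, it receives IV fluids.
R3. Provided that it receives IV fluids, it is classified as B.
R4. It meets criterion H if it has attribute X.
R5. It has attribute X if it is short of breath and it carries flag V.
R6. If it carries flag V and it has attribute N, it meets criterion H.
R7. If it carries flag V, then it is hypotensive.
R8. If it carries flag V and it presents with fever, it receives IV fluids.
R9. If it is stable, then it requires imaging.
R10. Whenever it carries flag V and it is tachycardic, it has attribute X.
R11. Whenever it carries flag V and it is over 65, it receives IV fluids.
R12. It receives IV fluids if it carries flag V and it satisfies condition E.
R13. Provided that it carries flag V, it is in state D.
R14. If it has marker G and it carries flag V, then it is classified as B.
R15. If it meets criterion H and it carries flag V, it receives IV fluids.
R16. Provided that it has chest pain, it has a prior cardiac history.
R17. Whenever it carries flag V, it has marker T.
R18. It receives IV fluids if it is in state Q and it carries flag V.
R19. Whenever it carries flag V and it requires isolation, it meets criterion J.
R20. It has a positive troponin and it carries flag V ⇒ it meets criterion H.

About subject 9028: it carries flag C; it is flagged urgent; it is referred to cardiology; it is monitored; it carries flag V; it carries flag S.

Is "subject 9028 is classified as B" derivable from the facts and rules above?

No

Forward chaining from the given facts derives: is hypotensive, is in state D, has marker T.
Rules concluding "it is classified as B": R3 needs "it receives IV fluids"; R14 needs "it has marker G" — none of these are established.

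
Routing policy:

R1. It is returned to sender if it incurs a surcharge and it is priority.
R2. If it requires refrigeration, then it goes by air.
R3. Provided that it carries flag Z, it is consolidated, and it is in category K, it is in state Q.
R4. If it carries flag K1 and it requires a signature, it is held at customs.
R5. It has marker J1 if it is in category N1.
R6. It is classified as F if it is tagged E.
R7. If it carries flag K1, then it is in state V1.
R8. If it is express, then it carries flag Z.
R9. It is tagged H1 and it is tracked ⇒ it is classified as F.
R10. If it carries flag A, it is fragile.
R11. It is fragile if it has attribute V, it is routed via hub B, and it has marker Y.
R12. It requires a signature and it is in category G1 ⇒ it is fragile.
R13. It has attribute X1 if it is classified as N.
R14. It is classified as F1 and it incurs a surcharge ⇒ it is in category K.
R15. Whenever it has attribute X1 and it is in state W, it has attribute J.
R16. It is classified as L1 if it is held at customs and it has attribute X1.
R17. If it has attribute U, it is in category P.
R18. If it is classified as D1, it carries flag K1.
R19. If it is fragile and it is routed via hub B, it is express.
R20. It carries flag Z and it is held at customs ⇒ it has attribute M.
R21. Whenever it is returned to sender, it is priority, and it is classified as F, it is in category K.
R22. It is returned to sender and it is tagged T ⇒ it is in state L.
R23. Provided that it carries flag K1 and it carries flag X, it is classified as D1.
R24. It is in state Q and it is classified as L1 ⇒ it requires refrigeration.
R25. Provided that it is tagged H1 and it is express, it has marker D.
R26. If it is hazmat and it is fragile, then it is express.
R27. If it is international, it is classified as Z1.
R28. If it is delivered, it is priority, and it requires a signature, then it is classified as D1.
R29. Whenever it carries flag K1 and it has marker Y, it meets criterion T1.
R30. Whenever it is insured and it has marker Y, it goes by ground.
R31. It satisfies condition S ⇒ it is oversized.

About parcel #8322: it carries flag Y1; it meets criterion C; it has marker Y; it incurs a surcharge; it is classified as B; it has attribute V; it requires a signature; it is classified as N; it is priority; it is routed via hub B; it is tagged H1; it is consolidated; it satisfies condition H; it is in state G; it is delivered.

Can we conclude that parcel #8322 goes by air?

No

Forward chaining from the given facts derives: is returned to sender, is fragile, has attribute X1, is express, has marker D, is classified as D1, carries flag Z, carries flag K1, meets criterion T1, is held at customs, is in state V1, is classified as L1, has attribute M.
The only rule concluding "it goes by air" is R2, which needs "it requires refrigeration"; that is never established.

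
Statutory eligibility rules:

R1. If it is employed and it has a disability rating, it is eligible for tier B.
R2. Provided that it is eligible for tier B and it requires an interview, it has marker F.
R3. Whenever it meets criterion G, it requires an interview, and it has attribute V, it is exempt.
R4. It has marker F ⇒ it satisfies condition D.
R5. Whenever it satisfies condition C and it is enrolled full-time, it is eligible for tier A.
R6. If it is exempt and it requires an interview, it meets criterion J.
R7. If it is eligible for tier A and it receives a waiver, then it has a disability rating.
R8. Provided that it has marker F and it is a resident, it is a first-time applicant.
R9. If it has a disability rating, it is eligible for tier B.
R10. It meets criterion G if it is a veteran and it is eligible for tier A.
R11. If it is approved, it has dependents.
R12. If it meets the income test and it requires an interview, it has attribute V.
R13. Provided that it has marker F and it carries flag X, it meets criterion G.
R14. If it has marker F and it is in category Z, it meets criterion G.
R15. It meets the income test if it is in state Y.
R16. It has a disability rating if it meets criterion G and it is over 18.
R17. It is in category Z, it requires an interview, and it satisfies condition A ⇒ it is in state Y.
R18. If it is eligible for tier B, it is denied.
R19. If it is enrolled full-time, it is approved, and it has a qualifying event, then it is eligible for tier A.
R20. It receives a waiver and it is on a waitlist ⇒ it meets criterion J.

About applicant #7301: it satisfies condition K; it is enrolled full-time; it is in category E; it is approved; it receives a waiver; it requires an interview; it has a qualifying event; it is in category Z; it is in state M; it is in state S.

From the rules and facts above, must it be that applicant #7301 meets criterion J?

Forward chaining from the given facts derives: has dependents, is eligible for tier A, has a disability rating, is eligible for tier B, is denied, has marker F, satisfies condition D, meets criterion G.
Rules concluding "it meets criterion J": R6 needs "it is exempt"; R20 needs "it is on a waitlist" — none of these are established.

No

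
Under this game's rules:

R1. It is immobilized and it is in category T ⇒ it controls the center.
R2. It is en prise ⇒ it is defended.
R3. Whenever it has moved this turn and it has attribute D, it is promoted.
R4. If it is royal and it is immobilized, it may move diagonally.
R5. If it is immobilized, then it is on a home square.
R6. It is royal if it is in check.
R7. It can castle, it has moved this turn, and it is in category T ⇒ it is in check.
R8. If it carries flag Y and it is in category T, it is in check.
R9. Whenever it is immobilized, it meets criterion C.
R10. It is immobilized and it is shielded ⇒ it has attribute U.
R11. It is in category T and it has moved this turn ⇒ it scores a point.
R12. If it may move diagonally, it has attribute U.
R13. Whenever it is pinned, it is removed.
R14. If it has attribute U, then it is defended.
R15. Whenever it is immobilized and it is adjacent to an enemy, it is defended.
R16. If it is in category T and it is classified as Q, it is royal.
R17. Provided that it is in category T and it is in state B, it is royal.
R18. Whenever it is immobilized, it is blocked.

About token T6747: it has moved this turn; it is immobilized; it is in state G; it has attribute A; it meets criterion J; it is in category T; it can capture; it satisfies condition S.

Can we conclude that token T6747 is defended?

No

Forward chaining from the given facts derives: controls the center, is on a home square, meets criterion C, scores a point, is blocked.
Rules concluding "it is defended": R2 needs "it is en prise"; R14 needs "it has attribute U"; R15 needs "it is adjacent to an enemy" — none of these are established.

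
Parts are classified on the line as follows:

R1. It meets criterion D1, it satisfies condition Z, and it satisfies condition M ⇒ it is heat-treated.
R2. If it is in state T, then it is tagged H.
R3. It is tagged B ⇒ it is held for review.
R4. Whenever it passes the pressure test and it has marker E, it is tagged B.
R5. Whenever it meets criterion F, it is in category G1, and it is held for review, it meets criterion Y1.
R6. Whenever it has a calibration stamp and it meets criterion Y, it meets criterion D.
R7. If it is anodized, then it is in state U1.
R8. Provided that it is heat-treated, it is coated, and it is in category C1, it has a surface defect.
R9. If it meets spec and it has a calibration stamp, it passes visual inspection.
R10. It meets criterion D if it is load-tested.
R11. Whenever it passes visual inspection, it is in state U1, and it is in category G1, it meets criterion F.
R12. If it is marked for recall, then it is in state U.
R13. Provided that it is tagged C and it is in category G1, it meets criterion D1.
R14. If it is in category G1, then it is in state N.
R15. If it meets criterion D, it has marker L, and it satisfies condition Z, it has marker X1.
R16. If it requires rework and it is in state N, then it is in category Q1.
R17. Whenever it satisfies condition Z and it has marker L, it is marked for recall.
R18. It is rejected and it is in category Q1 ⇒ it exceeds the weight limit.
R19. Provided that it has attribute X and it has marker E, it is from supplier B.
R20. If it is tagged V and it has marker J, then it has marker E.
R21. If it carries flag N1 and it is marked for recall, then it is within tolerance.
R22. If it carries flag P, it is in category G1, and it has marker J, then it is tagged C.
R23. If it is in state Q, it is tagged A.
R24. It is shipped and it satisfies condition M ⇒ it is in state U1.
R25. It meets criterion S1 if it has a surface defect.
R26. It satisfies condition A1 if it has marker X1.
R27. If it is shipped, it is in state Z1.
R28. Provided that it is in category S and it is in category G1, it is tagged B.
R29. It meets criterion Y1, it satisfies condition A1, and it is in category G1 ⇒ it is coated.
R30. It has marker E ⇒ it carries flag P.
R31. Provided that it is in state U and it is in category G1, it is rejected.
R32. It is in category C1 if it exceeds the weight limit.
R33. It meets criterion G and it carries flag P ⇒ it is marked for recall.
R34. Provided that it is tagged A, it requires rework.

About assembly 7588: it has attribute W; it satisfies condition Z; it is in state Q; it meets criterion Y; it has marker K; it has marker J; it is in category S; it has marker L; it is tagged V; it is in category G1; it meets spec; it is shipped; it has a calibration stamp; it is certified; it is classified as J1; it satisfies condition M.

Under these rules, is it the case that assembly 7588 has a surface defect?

Yes

By R6 (it has a calibration stamp, it meets criterion Y): it meets criterion D.
By R9 (it meets spec, it has a calibration stamp): it passes visual inspection.
By R14 (it is in category G1): it is in state N.
By R15 (it meets criterion D, it has marker L, it satisfies condition Z): it has marker X1.
By R17 (it satisfies condition Z, it has marker L): it is marked for recall.
By R20 (it is tagged V, it has marker J): it has marker E.
By R23 (it is in state Q): it is tagged A.
By R24 (it is shipped, it satisfies condition M): it is in state U1.
By R26 (it has marker X1): it satisfies condition A1.
By R28 (it is in category S, it is in category G1): it is tagged B.
By R30 (it has marker E): it carries flag P.
By R34 (it is tagged A): it requires rework.
By R3 (it is tagged B): it is held for review.
By R11 (it passes visual inspection, it is in state U1, it is in category G1): it meets criterion F.
By R12 (it is marked for recall): it is in state U.
By R16 (it requires rework, it is in state N): it is in category Q1.
By R22 (it carries flag P, it is in category G1, it has marker J): it is tagged C.
By R31 (it is in state U, it is in category G1): it is rejected.
By R5 (it meets criterion F, it is in category G1, it is held for review): it meets criterion Y1.
By R13 (it is tagged C, it is in category G1): it meets criterion D1.
By R18 (it is rejected, it is in category Q1): it exceeds the weight limit.
By R29 (it meets criterion Y1, it satisfies condition A1, it is in category G1): it is coated.
By R32 (it exceeds the weight limit): it is in category C1.
By R1 (it meets criterion D1, it satisfies condition Z, it satisfies condition M): it is heat-treated.
By R8 (it is heat-treated, it is coated, it is in category C1): it has a surface defect.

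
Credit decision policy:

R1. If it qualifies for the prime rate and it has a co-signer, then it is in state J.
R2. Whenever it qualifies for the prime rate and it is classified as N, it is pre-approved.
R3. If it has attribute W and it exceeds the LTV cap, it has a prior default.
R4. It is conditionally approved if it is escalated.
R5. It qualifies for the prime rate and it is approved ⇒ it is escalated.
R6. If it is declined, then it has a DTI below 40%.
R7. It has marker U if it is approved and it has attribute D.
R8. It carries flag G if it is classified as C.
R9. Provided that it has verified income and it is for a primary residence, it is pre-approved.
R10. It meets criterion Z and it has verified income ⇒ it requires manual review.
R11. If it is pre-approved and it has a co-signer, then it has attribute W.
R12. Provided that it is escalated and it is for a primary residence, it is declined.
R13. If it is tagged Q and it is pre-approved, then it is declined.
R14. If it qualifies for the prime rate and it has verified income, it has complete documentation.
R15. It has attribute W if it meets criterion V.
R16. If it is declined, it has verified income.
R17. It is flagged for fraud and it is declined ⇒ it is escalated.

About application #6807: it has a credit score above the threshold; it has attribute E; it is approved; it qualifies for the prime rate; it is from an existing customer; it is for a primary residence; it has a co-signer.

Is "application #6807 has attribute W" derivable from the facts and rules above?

By R5 (it qualifies for the prime rate, it is approved): it is escalated.
By R12 (it is escalated, it is for a primary residence): it is declined.
By R16 (it is declined): it has verified income.
By R9 (it has verified income, it is for a primary residence): it is pre-approved.
By R11 (it is pre-approved, it has a co-signer): it has attribute W.

Yes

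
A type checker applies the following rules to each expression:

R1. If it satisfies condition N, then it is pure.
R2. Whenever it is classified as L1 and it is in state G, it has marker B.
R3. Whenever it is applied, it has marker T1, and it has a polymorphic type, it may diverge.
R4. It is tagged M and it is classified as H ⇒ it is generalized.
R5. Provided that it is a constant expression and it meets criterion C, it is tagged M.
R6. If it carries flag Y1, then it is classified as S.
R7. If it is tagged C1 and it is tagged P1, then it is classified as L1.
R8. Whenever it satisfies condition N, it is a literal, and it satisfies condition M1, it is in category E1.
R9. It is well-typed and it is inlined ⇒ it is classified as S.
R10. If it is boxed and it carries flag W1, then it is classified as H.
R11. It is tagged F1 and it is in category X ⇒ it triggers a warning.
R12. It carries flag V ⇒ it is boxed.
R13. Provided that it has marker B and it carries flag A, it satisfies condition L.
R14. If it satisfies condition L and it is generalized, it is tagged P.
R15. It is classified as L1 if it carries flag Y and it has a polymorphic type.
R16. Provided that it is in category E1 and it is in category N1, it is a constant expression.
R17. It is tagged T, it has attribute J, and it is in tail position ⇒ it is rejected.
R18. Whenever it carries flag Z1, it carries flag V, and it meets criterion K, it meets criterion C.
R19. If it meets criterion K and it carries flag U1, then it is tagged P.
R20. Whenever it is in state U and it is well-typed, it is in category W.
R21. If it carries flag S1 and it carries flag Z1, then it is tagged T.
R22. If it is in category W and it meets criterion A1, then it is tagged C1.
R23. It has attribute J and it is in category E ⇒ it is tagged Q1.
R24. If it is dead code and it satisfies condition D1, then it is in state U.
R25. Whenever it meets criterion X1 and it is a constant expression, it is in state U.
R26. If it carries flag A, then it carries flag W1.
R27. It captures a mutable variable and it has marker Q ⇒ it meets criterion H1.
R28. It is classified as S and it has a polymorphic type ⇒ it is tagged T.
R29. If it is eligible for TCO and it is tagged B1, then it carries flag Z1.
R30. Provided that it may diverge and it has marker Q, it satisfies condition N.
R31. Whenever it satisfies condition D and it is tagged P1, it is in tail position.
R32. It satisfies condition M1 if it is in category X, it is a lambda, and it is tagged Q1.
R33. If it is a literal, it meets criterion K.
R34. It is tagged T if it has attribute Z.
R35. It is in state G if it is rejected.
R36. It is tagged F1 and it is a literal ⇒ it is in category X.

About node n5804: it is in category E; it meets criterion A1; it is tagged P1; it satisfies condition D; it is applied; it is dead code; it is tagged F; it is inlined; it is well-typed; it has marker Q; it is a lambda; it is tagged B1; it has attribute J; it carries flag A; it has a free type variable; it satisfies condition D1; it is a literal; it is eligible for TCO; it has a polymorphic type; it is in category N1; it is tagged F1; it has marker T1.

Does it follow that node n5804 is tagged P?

No

Forward chaining from the given facts derives: may diverge, is classified as S, is tagged Q1, is in state U, carries flag W1, is tagged T, carries flag Z1, satisfies condition N, is in tail position, meets criterion K, is in category X, is pure, triggers a warning, is rejected, is in category W, is tagged C1, satisfies condition M1, is in state G, is classified as L1, is in category E1, is a constant expression, has marker B, satisfies condition L.
Rules concluding "it is tagged P": R14 needs "it is generalized"; R19 needs "it carries flag U1" — none of these are established.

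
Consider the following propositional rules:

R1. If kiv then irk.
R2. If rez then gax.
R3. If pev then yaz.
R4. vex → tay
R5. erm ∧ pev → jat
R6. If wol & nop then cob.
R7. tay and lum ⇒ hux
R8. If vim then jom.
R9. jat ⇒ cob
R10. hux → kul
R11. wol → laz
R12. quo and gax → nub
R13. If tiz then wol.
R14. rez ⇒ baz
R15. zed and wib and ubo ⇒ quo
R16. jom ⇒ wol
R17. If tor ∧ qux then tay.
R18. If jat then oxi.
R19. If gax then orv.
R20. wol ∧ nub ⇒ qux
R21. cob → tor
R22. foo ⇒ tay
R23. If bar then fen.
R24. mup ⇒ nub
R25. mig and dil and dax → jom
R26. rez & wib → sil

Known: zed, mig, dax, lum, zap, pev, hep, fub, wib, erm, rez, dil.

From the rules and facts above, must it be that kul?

No

Forward chaining from the given facts derives: gax, yaz, jat, cob, baz, oxi, orv, tor, jom, sil, wol, laz.
The only rule concluding kul is R10, which needs hux; that is never established.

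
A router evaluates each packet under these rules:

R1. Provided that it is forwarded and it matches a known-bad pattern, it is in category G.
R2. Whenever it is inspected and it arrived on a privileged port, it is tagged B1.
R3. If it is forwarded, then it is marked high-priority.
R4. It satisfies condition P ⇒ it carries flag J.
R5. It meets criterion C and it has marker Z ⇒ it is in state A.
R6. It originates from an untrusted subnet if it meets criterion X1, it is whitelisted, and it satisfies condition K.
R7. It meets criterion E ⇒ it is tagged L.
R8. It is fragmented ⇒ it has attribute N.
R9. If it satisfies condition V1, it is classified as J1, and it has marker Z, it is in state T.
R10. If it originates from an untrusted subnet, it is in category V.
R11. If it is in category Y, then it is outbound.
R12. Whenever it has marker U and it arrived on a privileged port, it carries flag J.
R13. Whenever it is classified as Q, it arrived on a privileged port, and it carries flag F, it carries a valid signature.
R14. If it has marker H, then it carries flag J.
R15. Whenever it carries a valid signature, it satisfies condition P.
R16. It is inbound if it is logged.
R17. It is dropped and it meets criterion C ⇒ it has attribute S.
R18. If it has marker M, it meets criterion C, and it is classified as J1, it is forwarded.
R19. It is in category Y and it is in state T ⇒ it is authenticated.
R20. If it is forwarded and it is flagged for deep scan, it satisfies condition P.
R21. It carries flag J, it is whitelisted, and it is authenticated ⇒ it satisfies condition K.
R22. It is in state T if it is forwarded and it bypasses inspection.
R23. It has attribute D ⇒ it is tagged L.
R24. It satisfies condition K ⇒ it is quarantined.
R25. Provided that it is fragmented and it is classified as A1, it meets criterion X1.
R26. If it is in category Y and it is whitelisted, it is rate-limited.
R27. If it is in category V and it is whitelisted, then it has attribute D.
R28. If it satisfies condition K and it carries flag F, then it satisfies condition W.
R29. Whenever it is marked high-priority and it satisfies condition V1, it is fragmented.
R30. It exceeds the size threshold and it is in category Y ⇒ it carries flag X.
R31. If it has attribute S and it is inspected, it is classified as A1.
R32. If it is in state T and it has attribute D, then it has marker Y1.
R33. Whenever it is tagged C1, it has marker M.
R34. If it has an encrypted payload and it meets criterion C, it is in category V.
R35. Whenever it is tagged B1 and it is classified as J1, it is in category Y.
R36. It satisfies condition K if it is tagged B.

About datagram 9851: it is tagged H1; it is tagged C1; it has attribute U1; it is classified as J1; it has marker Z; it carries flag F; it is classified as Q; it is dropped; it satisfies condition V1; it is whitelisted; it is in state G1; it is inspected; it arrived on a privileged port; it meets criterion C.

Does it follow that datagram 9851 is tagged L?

By R2 (it is inspected, it arrived on a privileged port): it is tagged B1.
By R9 (it satisfies condition V1, it is classified as J1, it has marker Z): it is in state T.
By R13 (it is classified as Q, it arrived on a privileged port, it carries flag F): it carries a valid signature.
By R15 (it carries a valid signature): it satisfies condition P.
By R17 (it is dropped, it meets criterion C): it has attribute S.
By R31 (it has attribute S, it is inspected): it is classified as A1.
By R33 (it is tagged C1): it has marker M.
By R35 (it is tagged B1, it is classified as J1): it is in category Y.
By R4 (it satisfies condition P): it carries flag J.
By R18 (it has marker M, it meets criterion C, it is classified as J1): it is forwarded.
By R19 (it is in category Y, it is in state T): it is authenticated.
By R21 (it carries flag J, it is whitelisted, it is authenticated): it satisfies condition K.
By R3 (it is forwarded): it is marked high-priority.
By R29 (it is marked high-priority, it satisfies condition V1): it is fragmented.
By R25 (it is fragmented, it is classified as A1): it meets criterion X1.
By R6 (it meets criterion X1, it is whitelisted, it satisfies condition K): it originates from an untrusted subnet.
By R10 (it originates from an untrusted subnet): it is in category V.
By R27 (it is in category V, it is whitelisted): it has attribute D.
By R23 (it has attribute D): it is tagged L.

Yes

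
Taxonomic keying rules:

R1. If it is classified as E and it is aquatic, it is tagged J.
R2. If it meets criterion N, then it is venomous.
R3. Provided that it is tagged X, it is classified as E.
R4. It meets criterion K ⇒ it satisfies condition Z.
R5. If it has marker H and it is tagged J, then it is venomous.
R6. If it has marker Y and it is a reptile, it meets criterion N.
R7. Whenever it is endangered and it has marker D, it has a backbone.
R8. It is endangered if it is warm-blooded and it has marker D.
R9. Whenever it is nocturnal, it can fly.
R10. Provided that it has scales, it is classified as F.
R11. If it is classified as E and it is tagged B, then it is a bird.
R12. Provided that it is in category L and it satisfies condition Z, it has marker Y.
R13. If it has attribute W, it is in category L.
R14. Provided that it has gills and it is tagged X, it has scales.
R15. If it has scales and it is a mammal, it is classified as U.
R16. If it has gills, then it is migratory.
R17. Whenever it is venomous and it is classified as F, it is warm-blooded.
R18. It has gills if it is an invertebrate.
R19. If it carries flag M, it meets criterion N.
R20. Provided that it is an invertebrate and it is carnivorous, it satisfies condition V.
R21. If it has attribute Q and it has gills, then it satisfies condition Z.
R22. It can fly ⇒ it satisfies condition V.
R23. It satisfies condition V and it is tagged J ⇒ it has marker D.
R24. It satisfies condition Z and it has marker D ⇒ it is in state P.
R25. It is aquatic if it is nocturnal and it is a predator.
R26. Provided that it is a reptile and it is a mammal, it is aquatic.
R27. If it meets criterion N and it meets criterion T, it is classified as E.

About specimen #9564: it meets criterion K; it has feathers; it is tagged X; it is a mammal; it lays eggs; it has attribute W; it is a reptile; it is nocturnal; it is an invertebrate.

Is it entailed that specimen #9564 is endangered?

By R3 (it is tagged X): it is classified as E.
By R4 (it meets criterion K): it satisfies condition Z.
By R9 (it is nocturnal): it can fly.
By R13 (it has attribute W): it is in category L.
By R18 (it is an invertebrate): it has gills.
By R22 (it can fly): it satisfies condition V.
By R26 (it is a reptile, it is a mammal): it is aquatic.
By R1 (it is classified as E, it is aquatic): it is tagged J.
By R12 (it is in category L, it satisfies condition Z): it has marker Y.
By R14 (it has gills, it is tagged X): it has scales.
By R23 (it satisfies condition V, it is tagged J): it has marker D.
By R6 (it has marker Y, it is a reptile): it meets criterion N.
By R10 (it has scales): it is classified as F.
By R2 (it meets criterion N): it is venomous.
By R17 (it is venomous, it is classified as F): it is warm-blooded.
By R8 (it is warm-blooded, it has marker D): it is endangered.

Yes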